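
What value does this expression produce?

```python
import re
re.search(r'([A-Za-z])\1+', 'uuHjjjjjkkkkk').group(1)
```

'u'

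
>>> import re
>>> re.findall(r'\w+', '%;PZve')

['PZve']

This matches one or more of a word character.
Scanning left to right: at [2:6] → 'PZve'.
Since nothing is captured, `findall` lists the 1 matched substring directly.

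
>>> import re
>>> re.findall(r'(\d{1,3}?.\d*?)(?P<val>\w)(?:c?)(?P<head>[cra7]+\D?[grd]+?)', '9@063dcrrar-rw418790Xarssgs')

This matches 1 to 3 of a digit (lazy), then any character, then zero or more of a digit (lazy) (captured); then a word character (captured as 'val'); then optionally a literal 'c' (non-capturing group); then one or more of one of [cra7], then optionally a non-digit, then one or more of one of [grd] (lazy) (captured as 'head').
Matches: at [0:13] match '9@063dcrrar-r', groups = ('9@063', 'd', 'rrar-r'); at [14:23] match '418790Xar', groups = ('418790', 'X', 'ar').
3 groups means each result is a tuple of 3 captured strings — 2 here.

[('9@063', 'd', 'rrar-r'), ('418790', 'X', 'ar')]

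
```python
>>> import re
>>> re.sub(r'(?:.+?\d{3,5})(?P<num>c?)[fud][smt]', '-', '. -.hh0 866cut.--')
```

'-.--'

This matches one or more of any character (lazy), then 3 to 5 of a digit (non-capturing group); then optionally a literal 'c' (captured as 'num'); then one of [fud], then one of [smt].
Every occurrence is swapped for '-'.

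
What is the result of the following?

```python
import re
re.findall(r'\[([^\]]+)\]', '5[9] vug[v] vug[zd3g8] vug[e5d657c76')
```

['9', 'v', 'zd3g8']

Scanning left to right: at [1:4] match '[9]', group 1 = '9'; at [8:11] match '[v]', group 1 = 'v'; at [15:22] match '[zd3g8]', group 1 = 'zd3g8'.
`findall` collects group 1 from each match (3 total).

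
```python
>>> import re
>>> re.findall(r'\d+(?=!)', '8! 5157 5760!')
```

['8', '5760']

The positive lookaround only admits positions where the adjacent text matches; those characters stay outside the span.
No capturing groups, so `findall` returns the 2 full match strings.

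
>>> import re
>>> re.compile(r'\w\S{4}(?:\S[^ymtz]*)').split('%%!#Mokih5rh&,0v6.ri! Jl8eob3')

Pattern: a word character, then exactly 4 of a non-whitespace character; then a non-whitespace character, then zero or more of any character except [ymtz] (non-capturing group).
Matches to split on: at [4:29] → 'Mokih5rh&,0v6.ri! Jl8eob3'.
Splitting on the pattern gives 2 pieces.

['%%!#', '']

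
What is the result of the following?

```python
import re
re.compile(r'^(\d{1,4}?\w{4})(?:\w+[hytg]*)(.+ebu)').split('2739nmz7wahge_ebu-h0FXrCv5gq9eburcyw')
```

Pattern: anchored at the start of the string; then 1 to 4 of a digit (lazy), then exactly 4 of a word character (captured); then one or more of a word character, then zero or more of one of [hytg] (non-capturing group); then one or more of any character, then the literal 'ebu' (captured).
The `?` after the quantifier makes it lazy — it takes as little as possible before letting the rest of the pattern try.
Matches to split on: at [0:32] → '2739nmz7wahge_ebu-h0FXrCv5gq9ebu'.
Because the pattern has a capturing group, `split` also inserts each captured text between the pieces.

['', '2739n', '-h0FXrCv5gq9ebu', 'rcyw']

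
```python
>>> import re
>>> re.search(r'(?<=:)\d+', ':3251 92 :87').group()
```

'3251'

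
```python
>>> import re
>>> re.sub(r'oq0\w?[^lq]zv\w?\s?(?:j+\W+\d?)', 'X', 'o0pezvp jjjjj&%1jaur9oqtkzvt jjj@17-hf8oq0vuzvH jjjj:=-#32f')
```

The pattern matches the literal 'oq0', then optionally a word character, then any character except [lq]; then the literal 'zv', then optionally a word character; then optionally whitespace; then one or more of the literal 'j', then one or more of a non-word character, then optionally a digit (non-capturing group).
`sub` substitutes 'X' at each match site.

'o0pezvp jjjjj&%1jaur9oqtkzvt jjj@17-hf8X2f'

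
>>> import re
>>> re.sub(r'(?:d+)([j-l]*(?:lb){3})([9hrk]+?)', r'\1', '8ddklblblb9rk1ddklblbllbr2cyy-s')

'8klblblbrk1ddklblbllbr2cyy-s'

The pattern matches one or more of a literal 'd' (non-capturing group); then zero or more of a character in [j-l], then the literal 'lb' repeated 3 times (captured); then one or more of one of [9hrk] (lazy) (captured).
Matches: at [1:11] → 'ddklblblb9'.
`\1` in the replacement pulls in group 1's text for each match.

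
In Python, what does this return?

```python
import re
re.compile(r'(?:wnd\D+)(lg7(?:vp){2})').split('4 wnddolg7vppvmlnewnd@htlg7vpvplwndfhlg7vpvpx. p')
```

This matches the literal 'wnd', then one or more of a non-digit (non-capturing group); then the literal 'lg7', then the literal 'vp' repeated 2 times (captured).
Matches to split on: at [18:31] → 'wnd@htlg7vpvp'; at [32:44] → 'wndfhlg7vpvp'.
The group in the pattern means `split` returns the separators' captures alongside the pieces.

['4 wnddolg7vppvmlne', 'lg7vpvp', 'l', 'lg7vpvp', 'x. p']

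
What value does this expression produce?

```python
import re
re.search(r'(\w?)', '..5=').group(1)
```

The pattern matches optionally a word character (captured).
`re.search` tries every starting position until one works.
The match spans [0:0] → ''.
Captured: group 1 = ''.

''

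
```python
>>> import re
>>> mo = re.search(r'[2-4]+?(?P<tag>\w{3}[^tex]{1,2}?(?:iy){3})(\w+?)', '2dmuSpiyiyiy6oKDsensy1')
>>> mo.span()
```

(0, 13)

Lazy quantifiers expand one character at a time until the remainder of the pattern can match.
The match spans [0:13] → '2dmuSpiyiyiy6'.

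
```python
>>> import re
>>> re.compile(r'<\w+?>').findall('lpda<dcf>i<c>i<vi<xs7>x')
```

['<dcf>', '<c>', '<xs7>']

Walking the string: at [4:9] → '<dcf>'; at [10:13] → '<c>'; at [17:22] → '<xs7>'.
With no groups in the pattern, `findall` gives back each whole match — 3 here.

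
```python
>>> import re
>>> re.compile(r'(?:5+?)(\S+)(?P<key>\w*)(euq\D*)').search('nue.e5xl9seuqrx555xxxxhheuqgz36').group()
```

This matches one or more of a literal '5' (lazy) (non-capturing group); then one or more of a non-whitespace character (captured); then zero or more of a word character (captured as 'key'); then the literal 'euq', then zero or more of a non-digit (captured).
`re.search` scans for the first position where the pattern succeeds.
The match spans [5:29] → '5xl9seuqrx555xxxxhheuqgz'.
Captured: group 1 = 'xl9seuqrx555xxxxhh', group 2 = '', group 3 = 'euqgz'.

'5xl9seuqrx555xxxxhheuqgz'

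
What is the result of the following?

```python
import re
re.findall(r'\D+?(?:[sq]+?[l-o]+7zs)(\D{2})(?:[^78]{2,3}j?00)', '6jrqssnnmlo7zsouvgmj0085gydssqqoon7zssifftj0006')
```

['ou', 'si']

The pattern matches one or more of a non-digit (lazy); then one or more of one of [sq] (lazy), then one or more of a character in [l-o], then the literal '7zs' (non-capturing group); then exactly 2 of a non-digit (captured); then 2 to 3 of any character except [78], then optionally the literal 'j', then the literal '00' (non-capturing group).
Because there's exactly one group, `findall` drops the full match and keeps group 1 from each hit.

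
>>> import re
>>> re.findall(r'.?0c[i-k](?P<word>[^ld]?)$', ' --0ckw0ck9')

['9']

`findall` collects group 1 from the one match (1 total).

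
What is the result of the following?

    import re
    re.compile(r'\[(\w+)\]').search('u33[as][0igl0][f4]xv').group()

'[as]'

The match spans [3:7] → '[as]'.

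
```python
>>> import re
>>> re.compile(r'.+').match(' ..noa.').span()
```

(0, 7)

Pattern: one or more of any character.
With `match`, the pattern is implicitly anchored at the beginning.
The match spans [0:7] → ' ..noa.'.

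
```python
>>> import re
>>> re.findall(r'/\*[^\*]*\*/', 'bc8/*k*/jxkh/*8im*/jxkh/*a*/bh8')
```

['/*k*/', '/*8im*/', '/*a*/']

Since nothing is captured, `findall` lists the 3 matched substrings directly.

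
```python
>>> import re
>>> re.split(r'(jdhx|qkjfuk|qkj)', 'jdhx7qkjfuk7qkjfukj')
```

`|` is ordered: at each position the engine commits to the first alternative that works.
Matches to split on: at [0:4] → 'jdhx'; at [5:11] → 'qkjfuk'; at [12:18] → 'qkjfuk'.
With a capturing group present, the delimiter's captured portion is kept in the result list.

['', 'jdhx', '7', 'qkjfuk', '7', 'qkjfuk', 'j']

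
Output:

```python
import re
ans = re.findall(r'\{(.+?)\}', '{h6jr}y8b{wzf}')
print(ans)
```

['h6jr', 'wzf']

With the lazy modifier that quantifier settles for the fewest repetitions that let the rest of the pattern succeed (the atoms after it are unaffected and can still be greedy).
`findall` collects group 1 from each match (2 total).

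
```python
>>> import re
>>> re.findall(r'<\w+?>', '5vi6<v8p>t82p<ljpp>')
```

`findall` yields the raw match text (2 of them) because the pattern has no groups.

['<v8p>', '<ljpp>']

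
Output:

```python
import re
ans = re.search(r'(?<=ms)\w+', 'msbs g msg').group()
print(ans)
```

The `(?=…)`/`(?<=…)` assertion just peeks at neighbouring text; it doesn't advance the match position.
The match spans [2:4] → 'bs'.

bs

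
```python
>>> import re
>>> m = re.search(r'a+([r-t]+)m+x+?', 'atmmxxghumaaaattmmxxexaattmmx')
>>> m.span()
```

The match spans [0:5] → 'atmmx'.

(0, 5)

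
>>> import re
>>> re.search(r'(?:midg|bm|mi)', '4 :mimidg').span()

The match spans [3:5] → 'mi'.

(3, 5)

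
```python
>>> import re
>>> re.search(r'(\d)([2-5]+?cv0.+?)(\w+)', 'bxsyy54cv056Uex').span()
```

The pattern matches a digit (captured); then one or more of a character in [2-5] (lazy), then the literal 'cv0', then one or more of any character (lazy) (captured); then one or more of a word character (captured).
`re.search` tries every starting position until one works.
The match spans [5:15] → '54cv056Uex'.
Captured: group 1 = '5', group 2 = '4cv05', group 3 = '6Uex'.

(5, 15)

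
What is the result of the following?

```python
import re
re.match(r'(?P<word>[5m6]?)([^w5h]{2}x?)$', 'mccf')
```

The pattern matches optionally one of [5m6] (captured as 'word'); then exactly 2 of any character except [w5h], then optionally the literal 'x' (captured); then anchored at the end.
`re.match` won't scan ahead — the pattern has to work from the very first character.
Here the pattern fails at index 0, so the call returns None.

None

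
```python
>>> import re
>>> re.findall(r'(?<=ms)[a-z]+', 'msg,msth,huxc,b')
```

['g', 'th']

Because the assertion is zero-width, the text it checks is not consumed and won't appear in the result.
Walking the string: at [2:3] → 'g'; at [6:8] → 'th'.
Since nothing is captured, `findall` lists the 2 matched substrings directly.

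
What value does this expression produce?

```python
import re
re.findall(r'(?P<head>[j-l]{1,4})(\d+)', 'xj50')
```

Pattern: 1 to 4 of a character in [j-l] (captured as 'head'); then one or more of a digit (captured).
Scanning left to right: at [1:4] match 'j50', groups = ('j', '50').
With 2 capturing groups, `findall` returns a 2-tuple per match.

[('j', '50')]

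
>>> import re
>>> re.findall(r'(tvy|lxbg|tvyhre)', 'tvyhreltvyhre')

Branches in `(...|...)` are attempted left-to-right; the first branch that allows the whole pattern to succeed is taken.
Because there's exactly one group, `findall` drops the full match and keeps group 1 from each hit.

['tvy', 'tvy']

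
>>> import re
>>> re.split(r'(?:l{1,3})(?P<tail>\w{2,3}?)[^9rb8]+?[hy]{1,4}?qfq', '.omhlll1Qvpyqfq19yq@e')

['.omh', '1Q', '19yq@e']

`re.split` interleaves the captured-group text with the surrounding fragments.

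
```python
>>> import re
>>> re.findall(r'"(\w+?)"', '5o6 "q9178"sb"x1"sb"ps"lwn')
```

['q9178', 'x1', 'ps']

Scanning left to right: at [4:11] match '"q9178"', group 1 = 'q9178'; at [13:17] match '"x1"', group 1 = 'x1'; at [19:23] match '"ps"', group 1 = 'ps'.
With a single group, `findall` returns only what that group captured — 3 items.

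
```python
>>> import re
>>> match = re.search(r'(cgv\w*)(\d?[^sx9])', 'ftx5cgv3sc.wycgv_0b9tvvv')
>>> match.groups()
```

('cgv3sc', '.')

The match spans [4:11] → 'cgv3sc.'.
Captured: group 1 = 'cgv3sc', group 2 = '.'.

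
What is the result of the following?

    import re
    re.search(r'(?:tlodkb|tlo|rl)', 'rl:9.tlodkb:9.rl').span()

(0, 2)

`search` walks the string left to right and returns the first match it finds.
The match spans [0:2] → 'rl'.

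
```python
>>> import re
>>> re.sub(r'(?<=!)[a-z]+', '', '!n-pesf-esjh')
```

Because the assertion is zero-width, the text it checks is not consumed and won't appear in the result.
`sub` substitutes '' at each match site.

'!-pesf-esjh'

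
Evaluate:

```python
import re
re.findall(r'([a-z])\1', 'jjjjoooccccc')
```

`\1` is not a pattern — it's the concrete string captured by group 1, re-applied verbatim.
Matches: at [0:2] match 'jj', group 1 = 'j'; at [2:4] match 'jj', group 1 = 'j'; at [4:6] match 'oo', group 1 = 'o'; at [7:9] match 'cc', group 1 = 'c'; at [9:11] match 'cc', group 1 = 'c'.
`findall` collects group 1 from each match (5 total).

['j', 'j', 'o', 'c', 'c']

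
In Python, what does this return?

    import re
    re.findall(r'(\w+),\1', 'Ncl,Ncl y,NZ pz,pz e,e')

A backreference is literal: `\1` must see the identical characters the first group matched.
Scanning left to right: at [0:7] match 'Ncl,Ncl', group 1 = 'Ncl'; at [13:18] match 'pz,pz', group 1 = 'pz'; at [19:22] match 'e,e', group 1 = 'e'.
Because there's exactly one group, `findall` drops the full match and keeps group 1 from each hit.

['Ncl', 'pz', 'e']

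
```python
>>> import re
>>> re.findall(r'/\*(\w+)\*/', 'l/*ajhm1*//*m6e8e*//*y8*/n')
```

Walking the string: at [1:10] match '/*ajhm1*/', group 1 = 'ajhm1'; at [10:19] match '/*m6e8e*/', group 1 = 'm6e8e'; at [19:25] match '/*y8*/', group 1 = 'y8'.
`findall` collects group 1 from each match (3 total).

['ajhm1', 'm6e8e', 'y8']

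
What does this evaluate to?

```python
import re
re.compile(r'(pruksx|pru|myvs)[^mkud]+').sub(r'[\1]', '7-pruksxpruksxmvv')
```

'7-[pruksx]uksxmvv'

`\1` in the replacement pulls in group 1's text for each match.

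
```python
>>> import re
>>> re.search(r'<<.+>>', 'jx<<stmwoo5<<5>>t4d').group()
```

'<<stmwoo5<<5>>'

`re.search` scans for the first position where the pattern succeeds.
The match spans [2:16] → '<<stmwoo5<<5>>'.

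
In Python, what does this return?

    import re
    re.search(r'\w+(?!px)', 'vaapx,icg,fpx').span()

Because the assertion is negative and zero-width, positions next to the forbidden text are skipped.
The match spans [0:5] → 'vaapx'.

(0, 5)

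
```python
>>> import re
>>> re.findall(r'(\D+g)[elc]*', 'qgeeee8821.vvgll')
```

Because there's exactly one group, `findall` drops the full match and keeps group 1 from each hit.

['qg', '.vvg']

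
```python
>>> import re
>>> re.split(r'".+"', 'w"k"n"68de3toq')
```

Matches to split on: at [1:6] → '"k"n"'.
The string is cut at each match, leaving 2 pieces.

['w', '68de3toq']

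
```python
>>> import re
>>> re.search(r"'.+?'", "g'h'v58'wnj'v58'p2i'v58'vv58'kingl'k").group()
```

"'h'"

The match spans [1:4] → "'h'".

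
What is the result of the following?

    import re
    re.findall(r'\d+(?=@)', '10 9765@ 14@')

Because the assertion is zero-width, the text it checks is not consumed and won't appear in the result.
No capturing groups, so `findall` returns the 2 full match strings.

['9765', '14']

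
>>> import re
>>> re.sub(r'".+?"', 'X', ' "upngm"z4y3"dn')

' Xz4y3"dn'

Every occurrence is swapped for 'X'.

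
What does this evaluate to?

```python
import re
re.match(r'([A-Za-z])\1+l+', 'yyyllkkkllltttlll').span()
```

(0, 5)

`\1` is not a pattern — it's the concrete string captured by group 1, re-applied verbatim.
`re.match` won't scan ahead — the pattern has to work from the very first character.
The match spans [0:5] → 'yyyll'.
Captured: group 1 = 'y'.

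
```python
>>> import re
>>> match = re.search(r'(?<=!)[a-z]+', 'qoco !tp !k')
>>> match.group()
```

'tp'

Because the assertion is zero-width, the text it checks is not consumed and won't appear in the result.
`re.search` scans for the first position where the pattern succeeds.
The match spans [6:8] → 'tp'.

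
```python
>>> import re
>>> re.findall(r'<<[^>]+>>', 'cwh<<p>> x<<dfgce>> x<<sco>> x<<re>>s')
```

Walking the string: at [3:8] → '<<p>>'; at [10:19] → '<<dfgce>>'; at [21:28] → '<<sco>>'; at [30:36] → '<<re>>'.
No capturing groups, so `findall` returns the 4 full match strings.

['<<p>>', '<<dfgce>>', '<<sco>>', '<<re>>']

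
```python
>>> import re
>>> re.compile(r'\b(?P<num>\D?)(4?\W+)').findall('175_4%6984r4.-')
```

Pattern: a word boundary (`\b`, zero-width); then optionally a non-digit (captured as 'num'); then optionally a literal '4', then one or more of a non-word character (captured).
With 2 capturing groups, `findall` returns a 2-tuple per match.

[('', '%'), ('.', '-')]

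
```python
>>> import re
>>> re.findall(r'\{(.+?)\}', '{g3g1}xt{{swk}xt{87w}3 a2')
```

['g3g1', '{swk', '87w']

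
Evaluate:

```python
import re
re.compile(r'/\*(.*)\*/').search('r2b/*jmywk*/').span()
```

(3, 12)

`re.search` tries every starting position until one works.
The match spans [3:12] → '/*jmywk*/'.
Captured: group 1 = 'jmywk'.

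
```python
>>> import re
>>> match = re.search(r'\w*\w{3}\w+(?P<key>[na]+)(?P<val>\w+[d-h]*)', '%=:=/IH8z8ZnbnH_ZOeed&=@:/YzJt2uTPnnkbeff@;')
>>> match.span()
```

(5, 21)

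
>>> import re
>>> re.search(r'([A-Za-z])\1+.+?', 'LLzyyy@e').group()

'LLz'

After group 1 captures some text, `\1` only succeeds where that same text appears again.
The match spans [0:3] → 'LLz'.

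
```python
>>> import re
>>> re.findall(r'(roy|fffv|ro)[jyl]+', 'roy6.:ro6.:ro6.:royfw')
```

['ro', 'ro']

Scanning left to right: at [0:3] match 'roy', group 1 = 'ro'; at [16:19] match 'roy', group 1 = 'ro'.
`findall` collects group 1 from each match (2 total).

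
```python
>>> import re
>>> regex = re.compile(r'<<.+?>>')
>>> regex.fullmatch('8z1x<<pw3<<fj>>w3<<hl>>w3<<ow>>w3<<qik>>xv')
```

`re.fullmatch` requires the pattern to consume the entire string.
Here the string isn't matched end-to-end, so the call returns None.

None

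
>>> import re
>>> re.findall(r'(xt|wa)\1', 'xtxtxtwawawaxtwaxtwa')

['xt', 'wa']

`\1` has to match the exact text group 1 already captured.
Walking the string: at [0:4] match 'xtxt', group 1 = 'xt'; at [6:10] match 'wawa', group 1 = 'wa'.
With a single group, `findall` returns only what that group captured — 2 items.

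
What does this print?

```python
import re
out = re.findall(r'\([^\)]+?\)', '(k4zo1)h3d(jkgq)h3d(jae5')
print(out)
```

['(k4zo1)', '(jkgq)']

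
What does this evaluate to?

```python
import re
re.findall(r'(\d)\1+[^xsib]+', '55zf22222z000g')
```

After group 1 captures some text, `\1` only succeeds where that same text appears again.
Walking the string: at [0:14] match '55zf22222z000g', group 1 = '5'.
One capturing group, so `findall` returns just the captured substring from the one match — 1 in all.

['5']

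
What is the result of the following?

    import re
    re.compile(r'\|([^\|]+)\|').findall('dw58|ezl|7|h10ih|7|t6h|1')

Scanning left to right: at [4:9] match '|ezl|', group 1 = 'ezl'; at [10:17] match '|h10ih|', group 1 = 'h10ih'; at [18:23] match '|t6h|', group 1 = 't6h'.
One capturing group, so `findall` returns just the captured substring from each match — 3 in all.

['ezl', 'h10ih', 't6h']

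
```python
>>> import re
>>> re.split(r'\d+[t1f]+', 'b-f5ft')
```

Pattern: one or more of a digit; then one or more of one of [t1f].
Matches to split on: at [3:6] → '5ft'.
The string is cut at each match, leaving 2 pieces.

['b-f', '']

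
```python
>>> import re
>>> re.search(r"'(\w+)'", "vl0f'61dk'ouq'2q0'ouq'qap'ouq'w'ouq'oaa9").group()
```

"'61dk'"

`re.search` tries every starting position until one works.
The match spans [4:10] → "'61dk'".
Captured: group 1 = '61dk'.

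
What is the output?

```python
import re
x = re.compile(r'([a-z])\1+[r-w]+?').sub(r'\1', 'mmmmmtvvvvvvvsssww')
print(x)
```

mvsw

`\1` has to match the exact text group 1 already captured.
Matches: at [0:6] → 'mmmmmt'; at [6:14] → 'vvvvvvvs'; at [14:17] → 'ssw'.
`\1` in the replacement pulls in group 1's text for each match.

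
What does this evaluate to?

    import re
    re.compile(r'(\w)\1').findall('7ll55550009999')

['l', '5', '5', '0', '9', '9']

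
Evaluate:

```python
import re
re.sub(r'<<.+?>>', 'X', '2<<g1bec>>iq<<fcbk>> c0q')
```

'2XiqX c0q'

A non-greedy quantifier consumes as few characters as it can — just enough that the remainder of the pattern still matches from where it stops; whatever follows it matches normally.
Matches: at [1:10] → '<<g1bec>>'; at [12:20] → '<<fcbk>>'.
Each match is replaced by 'X'.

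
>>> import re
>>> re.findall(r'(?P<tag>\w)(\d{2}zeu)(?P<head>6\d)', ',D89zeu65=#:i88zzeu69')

[('D', '89zeu', '65')]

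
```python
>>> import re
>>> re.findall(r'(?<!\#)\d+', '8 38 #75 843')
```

A negative assertion filters positions out without eating any characters.
Walking the string: at [0:1] → '8'; at [2:4] → '38'; at [7:8] → '5'; at [9:12] → '843'.
With no groups in the pattern, `findall` gives back each whole match — 4 here.

['8', '38', '5', '843']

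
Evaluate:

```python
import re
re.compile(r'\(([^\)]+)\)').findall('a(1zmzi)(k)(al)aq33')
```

Matches: at [1:8] match '(1zmzi)', group 1 = '1zmzi'; at [8:11] match '(k)', group 1 = 'k'; at [11:15] match '(al)', group 1 = 'al'.
With a single group, `findall` returns only what that group captured — 3 items.

['1zmzi', 'k', 'al']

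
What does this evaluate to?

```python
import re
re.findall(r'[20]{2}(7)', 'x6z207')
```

This matches exactly 2 of one of [20]; then a literal '7' (captured).
`findall` collects group 1 from the one match (1 total).

['7']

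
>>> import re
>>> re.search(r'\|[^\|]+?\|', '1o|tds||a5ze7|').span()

(2, 7)

The match spans [2:7] → '|tds|'.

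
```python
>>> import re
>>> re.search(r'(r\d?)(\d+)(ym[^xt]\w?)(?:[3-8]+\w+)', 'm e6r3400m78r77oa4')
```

None

Here nothing in the string fits, so the call returns None.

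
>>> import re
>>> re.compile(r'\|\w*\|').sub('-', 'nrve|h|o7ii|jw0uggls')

Matches: at [4:7] → '|h|'.
Each match is replaced by '-'.

'nrve-o7ii|jw0uggls'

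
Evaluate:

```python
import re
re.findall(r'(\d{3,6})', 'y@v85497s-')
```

Pattern: 3 to 6 of a digit (captured).
Scanning left to right: at [3:8] match '85497', group 1 = '85497'.
Because there's exactly one group, `findall` drops the full match and keeps group 1 from the one hit.

['85497']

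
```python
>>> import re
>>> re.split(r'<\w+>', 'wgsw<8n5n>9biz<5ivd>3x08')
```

Matches to split on: at [4:10] → '<8n5n>'; at [14:20] → '<5ivd>'.
`split` removes every match and returns the 3 fragments in between.

['wgsw', '9biz', '3x08']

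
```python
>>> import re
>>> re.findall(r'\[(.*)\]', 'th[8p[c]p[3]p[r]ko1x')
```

['8p[c]p[3]p[r']

With a single group, `findall` returns only what that group captured — 1 item.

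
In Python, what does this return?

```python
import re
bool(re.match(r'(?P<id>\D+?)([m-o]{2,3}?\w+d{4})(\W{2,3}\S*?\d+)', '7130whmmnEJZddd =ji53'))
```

Pattern: one or more of a non-digit (lazy) (captured as 'id'); then 2 to 3 of a character in [m-o] (lazy), then one or more of a word character, then exactly 4 of a literal 'd' (captured); then 2 to 3 of a non-word character, then zero or more of a non-whitespace character (lazy), then one or more of a digit (captured).
`match` is anchored at position 0; if the pattern doesn't fit there, it returns None.
Here the string doesn't start with a match, so the call returns None, and `bool(None)` is False.

False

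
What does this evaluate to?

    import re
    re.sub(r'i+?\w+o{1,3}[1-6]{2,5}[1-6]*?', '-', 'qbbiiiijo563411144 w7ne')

Pattern: one or more of the literal 'i' (lazy), then one or more of a word character, then 1 to 3 of a literal 'o'; then 2 to 5 of a character in [1-6], then zero or more of a character in [1-6] (lazy).
Lazy quantifiers expand one character at a time until the remainder of the pattern can match.
Matches: at [3:14] → 'iiiijo56341'.
Each match is replaced by '-'.

'qbb-1144 w7ne'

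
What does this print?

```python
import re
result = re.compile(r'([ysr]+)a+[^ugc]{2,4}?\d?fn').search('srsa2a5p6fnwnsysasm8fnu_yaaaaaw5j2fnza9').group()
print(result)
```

srsa2a5p6fn

Pattern: one or more of one of [ysr] (captured); then one or more of a literal 'a'; then 2 to 4 of any character except [ugc] (lazy), then optionally a digit, then the literal 'fn'.
The match spans [0:11] → 'srsa2a5p6fn'.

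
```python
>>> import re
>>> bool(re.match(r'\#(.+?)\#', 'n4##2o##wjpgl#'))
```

`re.match` only tries the pattern at the start of the string.
Here position 0 doesn't satisfy it, so the call returns None, and `bool(None)` is False.

False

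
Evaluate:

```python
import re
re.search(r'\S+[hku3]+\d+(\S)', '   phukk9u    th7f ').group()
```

Pattern: one or more of a non-whitespace character; then one or more of one of [hku3]; then one or more of a digit; then a non-whitespace character (captured).
`re.search` scans for the first position where the pattern succeeds.
The match spans [3:10] → 'phukk9u'.
Captured: group 1 = 'u'.

'phukk9u'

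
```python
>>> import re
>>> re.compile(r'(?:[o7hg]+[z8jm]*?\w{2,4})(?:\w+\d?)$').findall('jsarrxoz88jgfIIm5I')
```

This matches one or more of one of [o7hg], then zero or more of one of [z8jm] (lazy), then 2 to 4 of a word character (non-capturing group); then one or more of a word character, then optionally a digit (non-capturing group); then anchored at the end.
Walking the string: at [6:18] → 'oz88jgfIIm5I'.
With no groups in the pattern, `findall` gives back each whole match — 1 here.

['oz88jgfIIm5I']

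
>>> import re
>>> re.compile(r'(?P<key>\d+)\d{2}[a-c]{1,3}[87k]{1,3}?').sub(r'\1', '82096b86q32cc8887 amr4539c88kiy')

The pattern matches one or more of a digit (captured as 'key'); then exactly 2 of a digit, then 1 to 3 of a character in [a-c], then 1 to 3 of one of [87k] (lazy).
A `+?`/`*?`/`{m,n}?` starts at its minimum and grows only as far as needed for what follows to match.
Matches: at [0:7] → '82096b8'; at [21:27] → '4539c8'.
The replacement refers to a captured group, so each match is rewritten using its own captured text.

'8206q32cc8887 amr458kiy'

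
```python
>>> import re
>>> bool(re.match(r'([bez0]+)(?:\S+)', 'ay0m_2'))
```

False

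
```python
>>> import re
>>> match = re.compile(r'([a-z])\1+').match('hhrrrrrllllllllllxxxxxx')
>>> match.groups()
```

('h',)

The match spans [0:2] → 'hh'.
Captured: group 1 = 'h'.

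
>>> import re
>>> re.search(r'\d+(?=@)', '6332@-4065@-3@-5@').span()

The `(?=…)`/`(?<=…)` assertion just peeks at neighbouring text; it doesn't advance the match position.
`search` walks the string left to right and returns the first match it finds.
The match spans [0:4] → '6332'.

(0, 4)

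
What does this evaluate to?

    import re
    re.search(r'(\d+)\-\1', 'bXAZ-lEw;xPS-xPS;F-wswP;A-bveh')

None

A backreference is literal: `\1` must see the identical characters the first group matched.
`re.search` tries every starting position until one works.
Here the pattern never matches, so the call returns None.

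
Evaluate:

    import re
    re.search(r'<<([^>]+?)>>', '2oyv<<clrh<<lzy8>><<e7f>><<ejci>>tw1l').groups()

`re.search` tries every starting position until one works.
The match spans [4:18] → '<<clrh<<lzy8>>'.
Captured: group 1 = 'clrh<<lzy8'.

('clrh<<lzy8',)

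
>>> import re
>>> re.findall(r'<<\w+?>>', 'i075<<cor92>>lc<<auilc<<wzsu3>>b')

['<<cor92>>', '<<wzsu3>>']

Matches: at [4:13] → '<<cor92>>'; at [22:31] → '<<wzsu3>>'.
No capturing groups, so `findall` returns the 2 full match strings.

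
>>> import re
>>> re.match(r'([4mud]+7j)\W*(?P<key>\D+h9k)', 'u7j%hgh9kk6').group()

With `match`, the pattern is implicitly anchored at the beginning.
The match spans [0:9] → 'u7j%hgh9k'.

'u7j%hgh9k'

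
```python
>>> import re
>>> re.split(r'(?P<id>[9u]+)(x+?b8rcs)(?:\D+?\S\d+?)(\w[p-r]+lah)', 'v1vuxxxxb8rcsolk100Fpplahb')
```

This matches one or more of one of [9u] (captured as 'id'); then one or more of a literal 'x' (lazy), then the literal 'b8', then the literal 'rcs' (captured); then one or more of a non-digit (lazy), then a non-whitespace character, then one or more of a digit (lazy) (non-capturing group); then a word character, then one or more of a character in [p-r], then the literal 'lah' (captured).
Matches to split on: at [3:25] → 'uxxxxb8rcsolk100Fpplah'.
`re.split` interleaves the captured-group text with the surrounding fragments.

['v1v', 'u', 'xxxxb8rcs', 'Fpplah', 'b']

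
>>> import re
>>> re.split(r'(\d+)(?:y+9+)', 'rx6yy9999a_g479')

['rx', '6', 'a_g479']

Because the pattern has a capturing group, `split` also inserts each captured text between the pieces.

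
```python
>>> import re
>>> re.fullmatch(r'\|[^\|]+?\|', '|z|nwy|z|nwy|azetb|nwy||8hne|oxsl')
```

`re.fullmatch` requires the pattern to consume the entire string.
Here there's no way to consume every character, so the call returns None.

None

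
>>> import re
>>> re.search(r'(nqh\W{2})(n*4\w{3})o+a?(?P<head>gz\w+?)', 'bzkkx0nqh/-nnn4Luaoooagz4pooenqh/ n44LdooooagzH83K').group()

'nqh/-nnn4Luaoooagz4'

A `+?`/`*?`/`{m,n}?` starts at its minimum and grows only as far as needed for what follows to match.
The match spans [6:25] → 'nqh/-nnn4Luaoooagz4'.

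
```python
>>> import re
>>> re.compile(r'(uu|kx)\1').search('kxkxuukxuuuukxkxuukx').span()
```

`\1` is not a pattern — it's the concrete string captured by group 1, re-applied verbatim.
The match spans [0:4] → 'kxkx'.

(0, 4)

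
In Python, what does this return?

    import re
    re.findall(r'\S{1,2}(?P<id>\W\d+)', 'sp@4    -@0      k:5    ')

With a single group, `findall` returns only what that group captured — 3 items.

['@4', '@0', ':5']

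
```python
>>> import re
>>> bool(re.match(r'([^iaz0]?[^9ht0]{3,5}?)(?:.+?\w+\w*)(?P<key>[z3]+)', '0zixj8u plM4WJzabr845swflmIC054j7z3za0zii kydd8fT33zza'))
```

False

Pattern: optionally any character except [iaz0], then 3 to 5 of any character except [9ht0] (lazy) (captured); then one or more of any character (lazy), then one or more of a word character, then zero or more of a word character (non-capturing group); then one or more of one of [z3] (captured as 'key').
`re.match` only tries the pattern at the start of the string.
Here position 0 doesn't satisfy it, so the call returns None, and `bool(None)` is False.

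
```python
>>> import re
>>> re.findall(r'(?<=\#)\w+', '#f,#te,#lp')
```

['f', 'te', 'lp']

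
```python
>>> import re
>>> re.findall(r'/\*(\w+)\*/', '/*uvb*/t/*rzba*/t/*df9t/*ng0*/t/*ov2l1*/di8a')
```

One capturing group, so `findall` returns just the captured substring from each match — 4 in all.

['uvb', 'rzba', 'ng0', 'ov2l1']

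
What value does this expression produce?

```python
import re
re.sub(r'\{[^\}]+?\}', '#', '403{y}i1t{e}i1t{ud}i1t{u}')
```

Matches: at [3:6] → '{y}'; at [9:12] → '{e}'; at [15:19] → '{ud}'; at [22:25] → '{u}'.
`sub` substitutes '#' at each match site.

'403#i1t#i1t#i1t#'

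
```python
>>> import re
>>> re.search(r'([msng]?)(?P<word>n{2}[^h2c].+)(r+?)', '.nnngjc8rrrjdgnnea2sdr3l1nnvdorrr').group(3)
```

The match spans [1:33] → 'nnngjc8rrrjdgnnea2sdr3l1nnvdorrr'.
Captured: group 1 = 'n', group 2 = 'nngjc8rrrjdgnnea2sdr3l1nnvdorr', group 3 = 'r'.

'r'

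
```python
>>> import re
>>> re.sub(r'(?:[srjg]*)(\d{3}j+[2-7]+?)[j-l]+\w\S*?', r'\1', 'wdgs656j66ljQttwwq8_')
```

This matches zero or more of one of [srjg] (non-capturing group); then exactly 3 of a digit, then one or more of a literal 'j', then one or more of a character in [2-7] (lazy) (captured); then one or more of a character in [j-l], then a word character, then zero or more of a non-whitespace character (lazy).
The `?` after the quantifier makes it lazy — it takes as little as possible before letting the rest of the pattern try.
Matches: at [2:13] → 'gs656j66ljQ'.
`\1` in the replacement pulls in group 1's text for each match.

'wd656j66ttwwq8_'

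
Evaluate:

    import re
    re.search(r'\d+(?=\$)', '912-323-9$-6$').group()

The lookaround is zero-width — it requires the adjacent text to match without consuming it, so the asserted text isn't part of the match.
`search` walks the string left to right and returns the first match it finds.
The match spans [8:9] → '9'.

'9'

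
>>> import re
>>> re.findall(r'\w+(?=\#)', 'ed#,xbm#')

The positive lookaround only admits positions where the adjacent text matches; those characters stay outside the span.
Walking the string: at [0:2] → 'ed'; at [4:7] → 'xbm'.
Since nothing is captured, `findall` lists the 2 matched substrings directly.

['ed', 'xbm']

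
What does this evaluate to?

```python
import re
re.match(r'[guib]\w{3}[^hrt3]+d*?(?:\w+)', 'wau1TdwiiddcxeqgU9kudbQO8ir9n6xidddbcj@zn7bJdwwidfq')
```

None

Pattern: one of [guib]; then exactly 3 of a word character, then one or more of any character except [hrt3], then zero or more of a literal 'd' (lazy); then one or more of a word character (non-capturing group).
`re.match` only tries the pattern at the start of the string.
Here position 0 doesn't satisfy it, so the call returns None.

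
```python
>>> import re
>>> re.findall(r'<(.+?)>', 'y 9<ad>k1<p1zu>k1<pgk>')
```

A `+?`/`*?`/`{m,n}?` starts at its minimum and grows only as far as needed for what follows to match.
Walking the string: at [3:7] match '<ad>', group 1 = 'ad'; at [9:15] match '<p1zu>', group 1 = 'p1zu'; at [17:22] match '<pgk>', group 1 = 'pgk'.
With a single group, `findall` returns only what that group captured — 3 items.

['ad', 'p1zu', 'pgk']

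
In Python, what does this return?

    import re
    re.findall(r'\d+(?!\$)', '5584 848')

['5584', '848']

`(?!…)`/`(?<!…)` only lets a position through if the neighbouring text does NOT match; no characters are consumed.
Walking the string: at [0:4] → '5584'; at [5:8] → '848'.
Since nothing is captured, `findall` lists the 2 matched substrings directly.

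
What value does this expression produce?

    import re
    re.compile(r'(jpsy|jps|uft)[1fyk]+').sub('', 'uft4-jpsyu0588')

Each match is replaced by ''.

'uft4-u0588'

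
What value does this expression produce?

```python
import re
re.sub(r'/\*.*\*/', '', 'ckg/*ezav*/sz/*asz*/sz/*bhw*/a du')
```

'ckga du'

`sub` substitutes '' at each match site.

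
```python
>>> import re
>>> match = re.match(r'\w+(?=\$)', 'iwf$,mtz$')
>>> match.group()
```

The positive lookaround only admits positions where the adjacent text matches; those characters stay outside the span.
With `match`, the pattern is implicitly anchored at the beginning.
The match spans [0:3] → 'iwf'.

'iwf'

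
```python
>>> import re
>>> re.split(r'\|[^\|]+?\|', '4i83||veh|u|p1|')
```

Splitting on the pattern gives 3 pieces.

['4i83|', 'u', '']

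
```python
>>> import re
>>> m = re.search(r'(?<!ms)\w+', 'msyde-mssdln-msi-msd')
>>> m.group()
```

'msyde'

Because the assertion is negative and zero-width, positions next to the forbidden text are skipped.
The match spans [0:5] → 'msyde'.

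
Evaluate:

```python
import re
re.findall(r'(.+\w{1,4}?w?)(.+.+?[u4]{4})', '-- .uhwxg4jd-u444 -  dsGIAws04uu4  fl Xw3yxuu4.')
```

[('-- .uhwxg4jd-u444 -  dsGIAw', 's04uu4')]

`findall` packs the 2 group values into a tuple for every match.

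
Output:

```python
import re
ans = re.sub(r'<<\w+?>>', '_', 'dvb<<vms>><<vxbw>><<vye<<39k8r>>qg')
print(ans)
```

Matches: at [3:10] → '<<vms>>'; at [10:18] → '<<vxbw>>'; at [23:32] → '<<39k8r>>'.
`sub` substitutes '_' at each match site.

dvb__<<vye_qg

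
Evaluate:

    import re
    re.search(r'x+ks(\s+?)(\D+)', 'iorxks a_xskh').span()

(3, 13)

The pattern matches one or more of a literal 'x', then the literal 'ks'; then one or more of whitespace (lazy) (captured); then one or more of a non-digit (captured).
`re.search` tries every starting position until one works.
The match spans [3:13] → 'xks a_xskh'.
Captured: group 1 = ' ', group 2 = 'a_xskh'.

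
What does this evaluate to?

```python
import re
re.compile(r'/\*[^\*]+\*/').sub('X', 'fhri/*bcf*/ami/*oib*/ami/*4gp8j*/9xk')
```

Every occurrence is swapped for 'X'.

'fhriXamiXamiX9xk'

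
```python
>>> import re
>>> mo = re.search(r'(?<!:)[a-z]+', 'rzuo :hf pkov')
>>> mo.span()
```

A negative assertion filters positions out without eating any characters.
The match spans [0:4] → 'rzuo'.

(0, 4)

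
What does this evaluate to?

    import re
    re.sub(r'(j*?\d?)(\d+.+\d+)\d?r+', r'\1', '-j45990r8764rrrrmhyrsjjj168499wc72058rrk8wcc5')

This matches zero or more of the literal 'j' (lazy), then optionally a digit (captured); then one or more of a digit, then one or more of any character, then one or more of a digit (captured); then optionally a digit, then one or more of a literal 'r'.
`\1` in the replacement pulls in group 1's text for each match.

'-j4k8wcc5'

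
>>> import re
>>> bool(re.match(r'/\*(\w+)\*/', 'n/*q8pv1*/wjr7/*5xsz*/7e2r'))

False

`re.match` won't scan ahead — the pattern has to work from the very first character.
Here position 0 doesn't satisfy it, so the call returns None, and `bool(None)` is False.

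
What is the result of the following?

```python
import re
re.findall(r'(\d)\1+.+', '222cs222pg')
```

['2']

After group 1 captures some text, `\1` only succeeds where that same text appears again.
Matches: at [0:10] match '222cs222pg', group 1 = '2'.
`findall` collects group 1 from the one match (1 total).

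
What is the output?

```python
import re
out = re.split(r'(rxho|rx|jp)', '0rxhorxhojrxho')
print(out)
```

Branches in `(...|...)` are attempted left-to-right; the first branch that allows the whole pattern to succeed is taken.
The group in the pattern means `split` returns the separators' captures alongside the pieces.

['0', 'rxho', '', 'rxho', 'j', 'rxho', '']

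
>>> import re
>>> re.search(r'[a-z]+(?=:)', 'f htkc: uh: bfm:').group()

The `(?=…)`/`(?<=…)` assertion just peeks at neighbouring text; it doesn't advance the match position.
The match spans [2:6] → 'htkc'.

'htkc'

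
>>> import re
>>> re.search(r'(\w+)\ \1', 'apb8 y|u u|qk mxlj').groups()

('u',)

The match spans [7:10] → 'u u'.
Captured: group 1 = 'u'.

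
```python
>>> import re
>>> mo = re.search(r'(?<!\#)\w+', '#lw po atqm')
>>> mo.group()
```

'w'

The negative lookaround is zero-width — it rules out positions where the adjacent text would match, without consuming anything.
`re.search` scans for the first position where the pattern succeeds.
The match spans [2:3] → 'w'.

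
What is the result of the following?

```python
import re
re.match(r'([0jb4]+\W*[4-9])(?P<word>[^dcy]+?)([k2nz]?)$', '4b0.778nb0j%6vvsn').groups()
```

('4b0.7', '78nb0j%6vvs', 'n')

The pattern matches one or more of one of [0jb4], then zero or more of a non-word character, then a character in [4-9] (captured); then one or more of any character except [dcy] (lazy) (captured as 'word'); then optionally one of [k2nz] (captured); then anchored at the end.
A non-greedy quantifier consumes as few characters as it can — just enough that the remainder of the pattern still matches from where it stops; whatever follows it matches normally.
`re.match` only tries the pattern at the start of the string.
The match spans [0:17] → '4b0.778nb0j%6vvsn'.
Captured: group 1 = '4b0.7', group 2 = '78nb0j%6vvs', group 3 = 'n'.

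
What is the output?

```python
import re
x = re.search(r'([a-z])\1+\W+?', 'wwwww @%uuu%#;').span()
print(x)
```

The backreference `\1` re-matches whatever the first group consumed, character for character.
The match spans [0:6] → 'wwwww '.

(0, 6)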